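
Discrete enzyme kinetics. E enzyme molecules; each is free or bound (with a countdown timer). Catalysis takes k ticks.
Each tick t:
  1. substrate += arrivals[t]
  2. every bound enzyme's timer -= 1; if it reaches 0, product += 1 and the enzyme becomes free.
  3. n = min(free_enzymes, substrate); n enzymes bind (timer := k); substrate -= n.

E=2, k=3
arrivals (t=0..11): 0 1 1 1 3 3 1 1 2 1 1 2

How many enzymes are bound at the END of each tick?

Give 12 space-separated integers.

t=0: arr=0 -> substrate=0 bound=0 product=0
t=1: arr=1 -> substrate=0 bound=1 product=0
t=2: arr=1 -> substrate=0 bound=2 product=0
t=3: arr=1 -> substrate=1 bound=2 product=0
t=4: arr=3 -> substrate=3 bound=2 product=1
t=5: arr=3 -> substrate=5 bound=2 product=2
t=6: arr=1 -> substrate=6 bound=2 product=2
t=7: arr=1 -> substrate=6 bound=2 product=3
t=8: arr=2 -> substrate=7 bound=2 product=4
t=9: arr=1 -> substrate=8 bound=2 product=4
t=10: arr=1 -> substrate=8 bound=2 product=5
t=11: arr=2 -> substrate=9 bound=2 product=6

Answer: 0 1 2 2 2 2 2 2 2 2 2 2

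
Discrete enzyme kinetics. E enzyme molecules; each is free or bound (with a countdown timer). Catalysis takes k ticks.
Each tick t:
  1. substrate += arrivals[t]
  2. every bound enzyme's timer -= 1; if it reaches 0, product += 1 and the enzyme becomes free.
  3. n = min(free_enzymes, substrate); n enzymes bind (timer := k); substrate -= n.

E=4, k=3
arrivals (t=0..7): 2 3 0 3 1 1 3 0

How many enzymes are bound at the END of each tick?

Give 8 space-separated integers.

t=0: arr=2 -> substrate=0 bound=2 product=0
t=1: arr=3 -> substrate=1 bound=4 product=0
t=2: arr=0 -> substrate=1 bound=4 product=0
t=3: arr=3 -> substrate=2 bound=4 product=2
t=4: arr=1 -> substrate=1 bound=4 product=4
t=5: arr=1 -> substrate=2 bound=4 product=4
t=6: arr=3 -> substrate=3 bound=4 product=6
t=7: arr=0 -> substrate=1 bound=4 product=8

Answer: 2 4 4 4 4 4 4 4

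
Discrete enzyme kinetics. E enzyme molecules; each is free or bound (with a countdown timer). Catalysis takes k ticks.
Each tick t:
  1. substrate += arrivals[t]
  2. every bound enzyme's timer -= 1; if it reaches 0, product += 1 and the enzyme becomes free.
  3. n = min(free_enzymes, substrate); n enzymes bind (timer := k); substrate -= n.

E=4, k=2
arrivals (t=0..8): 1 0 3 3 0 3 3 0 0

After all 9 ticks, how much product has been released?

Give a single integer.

t=0: arr=1 -> substrate=0 bound=1 product=0
t=1: arr=0 -> substrate=0 bound=1 product=0
t=2: arr=3 -> substrate=0 bound=3 product=1
t=3: arr=3 -> substrate=2 bound=4 product=1
t=4: arr=0 -> substrate=0 bound=3 product=4
t=5: arr=3 -> substrate=1 bound=4 product=5
t=6: arr=3 -> substrate=2 bound=4 product=7
t=7: arr=0 -> substrate=0 bound=4 product=9
t=8: arr=0 -> substrate=0 bound=2 product=11

Answer: 11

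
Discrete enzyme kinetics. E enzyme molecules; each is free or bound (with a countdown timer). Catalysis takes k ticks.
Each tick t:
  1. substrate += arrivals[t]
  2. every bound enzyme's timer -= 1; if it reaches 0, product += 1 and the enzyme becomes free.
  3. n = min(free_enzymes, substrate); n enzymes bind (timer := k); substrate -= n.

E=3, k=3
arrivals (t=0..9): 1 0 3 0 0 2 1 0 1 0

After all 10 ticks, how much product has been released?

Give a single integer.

Answer: 7

Derivation:
t=0: arr=1 -> substrate=0 bound=1 product=0
t=1: arr=0 -> substrate=0 bound=1 product=0
t=2: arr=3 -> substrate=1 bound=3 product=0
t=3: arr=0 -> substrate=0 bound=3 product=1
t=4: arr=0 -> substrate=0 bound=3 product=1
t=5: arr=2 -> substrate=0 bound=3 product=3
t=6: arr=1 -> substrate=0 bound=3 product=4
t=7: arr=0 -> substrate=0 bound=3 product=4
t=8: arr=1 -> substrate=0 bound=2 product=6
t=9: arr=0 -> substrate=0 bound=1 product=7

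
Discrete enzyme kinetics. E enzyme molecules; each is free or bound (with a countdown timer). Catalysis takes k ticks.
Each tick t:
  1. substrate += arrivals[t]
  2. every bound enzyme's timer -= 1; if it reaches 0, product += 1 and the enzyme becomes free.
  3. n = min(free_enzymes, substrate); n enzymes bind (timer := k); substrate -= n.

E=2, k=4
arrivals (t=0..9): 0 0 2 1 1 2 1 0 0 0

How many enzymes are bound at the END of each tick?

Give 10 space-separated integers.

Answer: 0 0 2 2 2 2 2 2 2 2

Derivation:
t=0: arr=0 -> substrate=0 bound=0 product=0
t=1: arr=0 -> substrate=0 bound=0 product=0
t=2: arr=2 -> substrate=0 bound=2 product=0
t=3: arr=1 -> substrate=1 bound=2 product=0
t=4: arr=1 -> substrate=2 bound=2 product=0
t=5: arr=2 -> substrate=4 bound=2 product=0
t=6: arr=1 -> substrate=3 bound=2 product=2
t=7: arr=0 -> substrate=3 bound=2 product=2
t=8: arr=0 -> substrate=3 bound=2 product=2
t=9: arr=0 -> substrate=3 bound=2 product=2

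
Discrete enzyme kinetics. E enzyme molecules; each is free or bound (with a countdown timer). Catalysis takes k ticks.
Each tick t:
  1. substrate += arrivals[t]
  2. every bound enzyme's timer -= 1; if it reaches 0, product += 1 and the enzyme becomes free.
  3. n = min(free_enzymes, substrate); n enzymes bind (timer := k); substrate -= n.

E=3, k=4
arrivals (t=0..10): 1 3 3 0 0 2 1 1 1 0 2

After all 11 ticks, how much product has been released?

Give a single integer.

Answer: 6

Derivation:
t=0: arr=1 -> substrate=0 bound=1 product=0
t=1: arr=3 -> substrate=1 bound=3 product=0
t=2: arr=3 -> substrate=4 bound=3 product=0
t=3: arr=0 -> substrate=4 bound=3 product=0
t=4: arr=0 -> substrate=3 bound=3 product=1
t=5: arr=2 -> substrate=3 bound=3 product=3
t=6: arr=1 -> substrate=4 bound=3 product=3
t=7: arr=1 -> substrate=5 bound=3 product=3
t=8: arr=1 -> substrate=5 bound=3 product=4
t=9: arr=0 -> substrate=3 bound=3 product=6
t=10: arr=2 -> substrate=5 bound=3 product=6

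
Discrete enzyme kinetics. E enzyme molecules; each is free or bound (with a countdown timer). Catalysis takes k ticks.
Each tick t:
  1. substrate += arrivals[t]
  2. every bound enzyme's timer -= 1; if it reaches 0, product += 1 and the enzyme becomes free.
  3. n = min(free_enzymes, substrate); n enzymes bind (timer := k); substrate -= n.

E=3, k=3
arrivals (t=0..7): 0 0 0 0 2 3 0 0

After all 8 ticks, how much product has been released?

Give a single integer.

Answer: 2

Derivation:
t=0: arr=0 -> substrate=0 bound=0 product=0
t=1: arr=0 -> substrate=0 bound=0 product=0
t=2: arr=0 -> substrate=0 bound=0 product=0
t=3: arr=0 -> substrate=0 bound=0 product=0
t=4: arr=2 -> substrate=0 bound=2 product=0
t=5: arr=3 -> substrate=2 bound=3 product=0
t=6: arr=0 -> substrate=2 bound=3 product=0
t=7: arr=0 -> substrate=0 bound=3 product=2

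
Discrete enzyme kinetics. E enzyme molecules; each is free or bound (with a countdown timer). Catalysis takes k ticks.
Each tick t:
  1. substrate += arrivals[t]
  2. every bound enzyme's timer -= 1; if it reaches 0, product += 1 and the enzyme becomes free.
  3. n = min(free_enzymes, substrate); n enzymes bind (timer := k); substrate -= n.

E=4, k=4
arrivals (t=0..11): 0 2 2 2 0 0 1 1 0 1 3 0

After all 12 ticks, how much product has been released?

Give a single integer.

t=0: arr=0 -> substrate=0 bound=0 product=0
t=1: arr=2 -> substrate=0 bound=2 product=0
t=2: arr=2 -> substrate=0 bound=4 product=0
t=3: arr=2 -> substrate=2 bound=4 product=0
t=4: arr=0 -> substrate=2 bound=4 product=0
t=5: arr=0 -> substrate=0 bound=4 product=2
t=6: arr=1 -> substrate=0 bound=3 product=4
t=7: arr=1 -> substrate=0 bound=4 product=4
t=8: arr=0 -> substrate=0 bound=4 product=4
t=9: arr=1 -> substrate=0 bound=3 product=6
t=10: arr=3 -> substrate=1 bound=4 product=7
t=11: arr=0 -> substrate=0 bound=4 product=8

Answer: 8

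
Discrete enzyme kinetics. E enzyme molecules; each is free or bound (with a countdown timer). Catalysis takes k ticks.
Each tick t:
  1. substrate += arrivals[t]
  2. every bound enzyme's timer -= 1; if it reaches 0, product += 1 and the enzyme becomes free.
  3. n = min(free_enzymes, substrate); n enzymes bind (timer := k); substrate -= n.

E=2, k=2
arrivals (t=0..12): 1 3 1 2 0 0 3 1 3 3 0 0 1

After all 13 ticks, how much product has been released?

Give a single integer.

t=0: arr=1 -> substrate=0 bound=1 product=0
t=1: arr=3 -> substrate=2 bound=2 product=0
t=2: arr=1 -> substrate=2 bound=2 product=1
t=3: arr=2 -> substrate=3 bound=2 product=2
t=4: arr=0 -> substrate=2 bound=2 product=3
t=5: arr=0 -> substrate=1 bound=2 product=4
t=6: arr=3 -> substrate=3 bound=2 product=5
t=7: arr=1 -> substrate=3 bound=2 product=6
t=8: arr=3 -> substrate=5 bound=2 product=7
t=9: arr=3 -> substrate=7 bound=2 product=8
t=10: arr=0 -> substrate=6 bound=2 product=9
t=11: arr=0 -> substrate=5 bound=2 product=10
t=12: arr=1 -> substrate=5 bound=2 product=11

Answer: 11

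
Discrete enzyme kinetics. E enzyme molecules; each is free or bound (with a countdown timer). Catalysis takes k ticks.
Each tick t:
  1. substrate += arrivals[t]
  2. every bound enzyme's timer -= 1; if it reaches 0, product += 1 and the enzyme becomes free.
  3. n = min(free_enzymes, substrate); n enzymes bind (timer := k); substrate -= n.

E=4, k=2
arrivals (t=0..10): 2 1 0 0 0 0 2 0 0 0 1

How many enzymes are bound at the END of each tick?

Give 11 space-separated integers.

Answer: 2 3 1 0 0 0 2 2 0 0 1

Derivation:
t=0: arr=2 -> substrate=0 bound=2 product=0
t=1: arr=1 -> substrate=0 bound=3 product=0
t=2: arr=0 -> substrate=0 bound=1 product=2
t=3: arr=0 -> substrate=0 bound=0 product=3
t=4: arr=0 -> substrate=0 bound=0 product=3
t=5: arr=0 -> substrate=0 bound=0 product=3
t=6: arr=2 -> substrate=0 bound=2 product=3
t=7: arr=0 -> substrate=0 bound=2 product=3
t=8: arr=0 -> substrate=0 bound=0 product=5
t=9: arr=0 -> substrate=0 bound=0 product=5
t=10: arr=1 -> substrate=0 bound=1 product=5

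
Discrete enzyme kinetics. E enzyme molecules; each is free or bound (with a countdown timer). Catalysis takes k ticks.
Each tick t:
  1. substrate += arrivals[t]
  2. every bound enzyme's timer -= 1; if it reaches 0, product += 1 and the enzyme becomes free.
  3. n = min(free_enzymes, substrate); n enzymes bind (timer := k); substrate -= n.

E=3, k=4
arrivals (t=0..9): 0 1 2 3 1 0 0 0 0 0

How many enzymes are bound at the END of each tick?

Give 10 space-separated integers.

t=0: arr=0 -> substrate=0 bound=0 product=0
t=1: arr=1 -> substrate=0 bound=1 product=0
t=2: arr=2 -> substrate=0 bound=3 product=0
t=3: arr=3 -> substrate=3 bound=3 product=0
t=4: arr=1 -> substrate=4 bound=3 product=0
t=5: arr=0 -> substrate=3 bound=3 product=1
t=6: arr=0 -> substrate=1 bound=3 product=3
t=7: arr=0 -> substrate=1 bound=3 product=3
t=8: arr=0 -> substrate=1 bound=3 product=3
t=9: arr=0 -> substrate=0 bound=3 product=4

Answer: 0 1 3 3 3 3 3 3 3 3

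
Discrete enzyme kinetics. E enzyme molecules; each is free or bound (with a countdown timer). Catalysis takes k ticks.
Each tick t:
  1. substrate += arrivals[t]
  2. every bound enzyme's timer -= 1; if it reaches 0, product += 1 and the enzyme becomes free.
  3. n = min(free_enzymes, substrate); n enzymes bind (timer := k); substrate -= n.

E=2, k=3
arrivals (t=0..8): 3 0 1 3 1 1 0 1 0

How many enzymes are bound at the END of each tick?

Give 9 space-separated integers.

t=0: arr=3 -> substrate=1 bound=2 product=0
t=1: arr=0 -> substrate=1 bound=2 product=0
t=2: arr=1 -> substrate=2 bound=2 product=0
t=3: arr=3 -> substrate=3 bound=2 product=2
t=4: arr=1 -> substrate=4 bound=2 product=2
t=5: arr=1 -> substrate=5 bound=2 product=2
t=6: arr=0 -> substrate=3 bound=2 product=4
t=7: arr=1 -> substrate=4 bound=2 product=4
t=8: arr=0 -> substrate=4 bound=2 product=4

Answer: 2 2 2 2 2 2 2 2 2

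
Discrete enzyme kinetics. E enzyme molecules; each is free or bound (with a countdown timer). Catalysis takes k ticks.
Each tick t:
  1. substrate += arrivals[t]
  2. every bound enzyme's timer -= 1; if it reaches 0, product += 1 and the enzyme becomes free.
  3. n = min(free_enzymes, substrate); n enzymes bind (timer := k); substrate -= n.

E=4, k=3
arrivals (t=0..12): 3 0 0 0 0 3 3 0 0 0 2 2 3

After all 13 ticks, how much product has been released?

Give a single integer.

Answer: 9

Derivation:
t=0: arr=3 -> substrate=0 bound=3 product=0
t=1: arr=0 -> substrate=0 bound=3 product=0
t=2: arr=0 -> substrate=0 bound=3 product=0
t=3: arr=0 -> substrate=0 bound=0 product=3
t=4: arr=0 -> substrate=0 bound=0 product=3
t=5: arr=3 -> substrate=0 bound=3 product=3
t=6: arr=3 -> substrate=2 bound=4 product=3
t=7: arr=0 -> substrate=2 bound=4 product=3
t=8: arr=0 -> substrate=0 bound=3 product=6
t=9: arr=0 -> substrate=0 bound=2 product=7
t=10: arr=2 -> substrate=0 bound=4 product=7
t=11: arr=2 -> substrate=0 bound=4 product=9
t=12: arr=3 -> substrate=3 bound=4 product=9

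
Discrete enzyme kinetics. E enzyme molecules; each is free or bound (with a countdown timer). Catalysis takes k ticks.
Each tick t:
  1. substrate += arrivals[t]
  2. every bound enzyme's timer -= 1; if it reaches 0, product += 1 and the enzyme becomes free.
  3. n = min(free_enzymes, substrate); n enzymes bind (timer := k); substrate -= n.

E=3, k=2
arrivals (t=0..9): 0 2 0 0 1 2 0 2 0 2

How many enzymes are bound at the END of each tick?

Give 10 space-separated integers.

t=0: arr=0 -> substrate=0 bound=0 product=0
t=1: arr=2 -> substrate=0 bound=2 product=0
t=2: arr=0 -> substrate=0 bound=2 product=0
t=3: arr=0 -> substrate=0 bound=0 product=2
t=4: arr=1 -> substrate=0 bound=1 product=2
t=5: arr=2 -> substrate=0 bound=3 product=2
t=6: arr=0 -> substrate=0 bound=2 product=3
t=7: arr=2 -> substrate=0 bound=2 product=5
t=8: arr=0 -> substrate=0 bound=2 product=5
t=9: arr=2 -> substrate=0 bound=2 product=7

Answer: 0 2 2 0 1 3 2 2 2 2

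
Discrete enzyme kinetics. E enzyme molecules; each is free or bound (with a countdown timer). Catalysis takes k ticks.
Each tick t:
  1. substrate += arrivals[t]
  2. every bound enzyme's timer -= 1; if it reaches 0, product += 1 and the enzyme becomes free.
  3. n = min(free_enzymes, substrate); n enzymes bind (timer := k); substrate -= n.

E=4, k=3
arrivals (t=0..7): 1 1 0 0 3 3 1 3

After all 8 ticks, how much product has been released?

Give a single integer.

t=0: arr=1 -> substrate=0 bound=1 product=0
t=1: arr=1 -> substrate=0 bound=2 product=0
t=2: arr=0 -> substrate=0 bound=2 product=0
t=3: arr=0 -> substrate=0 bound=1 product=1
t=4: arr=3 -> substrate=0 bound=3 product=2
t=5: arr=3 -> substrate=2 bound=4 product=2
t=6: arr=1 -> substrate=3 bound=4 product=2
t=7: arr=3 -> substrate=3 bound=4 product=5

Answer: 5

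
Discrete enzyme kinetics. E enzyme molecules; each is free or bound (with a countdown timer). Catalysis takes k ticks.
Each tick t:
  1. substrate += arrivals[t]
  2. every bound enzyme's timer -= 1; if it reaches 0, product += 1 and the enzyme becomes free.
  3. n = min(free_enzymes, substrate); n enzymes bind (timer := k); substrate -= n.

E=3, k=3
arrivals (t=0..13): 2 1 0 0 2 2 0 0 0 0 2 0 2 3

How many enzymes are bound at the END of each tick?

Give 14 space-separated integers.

Answer: 2 3 3 1 2 3 3 2 1 1 2 2 3 3

Derivation:
t=0: arr=2 -> substrate=0 bound=2 product=0
t=1: arr=1 -> substrate=0 bound=3 product=0
t=2: arr=0 -> substrate=0 bound=3 product=0
t=3: arr=0 -> substrate=0 bound=1 product=2
t=4: arr=2 -> substrate=0 bound=2 product=3
t=5: arr=2 -> substrate=1 bound=3 product=3
t=6: arr=0 -> substrate=1 bound=3 product=3
t=7: arr=0 -> substrate=0 bound=2 product=5
t=8: arr=0 -> substrate=0 bound=1 product=6
t=9: arr=0 -> substrate=0 bound=1 product=6
t=10: arr=2 -> substrate=0 bound=2 product=7
t=11: arr=0 -> substrate=0 bound=2 product=7
t=12: arr=2 -> substrate=1 bound=3 product=7
t=13: arr=3 -> substrate=2 bound=3 product=9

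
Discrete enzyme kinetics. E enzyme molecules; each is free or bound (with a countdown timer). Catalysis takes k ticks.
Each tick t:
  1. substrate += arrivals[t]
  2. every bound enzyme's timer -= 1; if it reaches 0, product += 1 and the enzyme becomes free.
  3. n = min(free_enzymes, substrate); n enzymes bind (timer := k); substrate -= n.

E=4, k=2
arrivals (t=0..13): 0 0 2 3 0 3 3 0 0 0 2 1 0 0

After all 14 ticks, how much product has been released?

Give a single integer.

Answer: 14

Derivation:
t=0: arr=0 -> substrate=0 bound=0 product=0
t=1: arr=0 -> substrate=0 bound=0 product=0
t=2: arr=2 -> substrate=0 bound=2 product=0
t=3: arr=3 -> substrate=1 bound=4 product=0
t=4: arr=0 -> substrate=0 bound=3 product=2
t=5: arr=3 -> substrate=0 bound=4 product=4
t=6: arr=3 -> substrate=2 bound=4 product=5
t=7: arr=0 -> substrate=0 bound=3 product=8
t=8: arr=0 -> substrate=0 bound=2 product=9
t=9: arr=0 -> substrate=0 bound=0 product=11
t=10: arr=2 -> substrate=0 bound=2 product=11
t=11: arr=1 -> substrate=0 bound=3 product=11
t=12: arr=0 -> substrate=0 bound=1 product=13
t=13: arr=0 -> substrate=0 bound=0 product=14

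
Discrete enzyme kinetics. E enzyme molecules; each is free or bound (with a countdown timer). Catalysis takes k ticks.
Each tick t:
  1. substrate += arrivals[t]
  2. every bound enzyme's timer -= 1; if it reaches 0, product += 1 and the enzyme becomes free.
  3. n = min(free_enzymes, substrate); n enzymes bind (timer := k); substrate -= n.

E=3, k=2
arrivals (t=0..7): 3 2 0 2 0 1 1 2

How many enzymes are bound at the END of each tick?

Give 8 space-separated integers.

t=0: arr=3 -> substrate=0 bound=3 product=0
t=1: arr=2 -> substrate=2 bound=3 product=0
t=2: arr=0 -> substrate=0 bound=2 product=3
t=3: arr=2 -> substrate=1 bound=3 product=3
t=4: arr=0 -> substrate=0 bound=2 product=5
t=5: arr=1 -> substrate=0 bound=2 product=6
t=6: arr=1 -> substrate=0 bound=2 product=7
t=7: arr=2 -> substrate=0 bound=3 product=8

Answer: 3 3 2 3 2 2 2 3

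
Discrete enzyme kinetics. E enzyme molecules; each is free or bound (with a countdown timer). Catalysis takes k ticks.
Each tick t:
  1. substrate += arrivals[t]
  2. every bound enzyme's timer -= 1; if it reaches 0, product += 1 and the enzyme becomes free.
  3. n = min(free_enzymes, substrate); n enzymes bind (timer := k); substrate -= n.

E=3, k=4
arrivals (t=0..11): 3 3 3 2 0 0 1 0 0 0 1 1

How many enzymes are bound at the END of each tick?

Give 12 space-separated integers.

Answer: 3 3 3 3 3 3 3 3 3 3 3 3

Derivation:
t=0: arr=3 -> substrate=0 bound=3 product=0
t=1: arr=3 -> substrate=3 bound=3 product=0
t=2: arr=3 -> substrate=6 bound=3 product=0
t=3: arr=2 -> substrate=8 bound=3 product=0
t=4: arr=0 -> substrate=5 bound=3 product=3
t=5: arr=0 -> substrate=5 bound=3 product=3
t=6: arr=1 -> substrate=6 bound=3 product=3
t=7: arr=0 -> substrate=6 bound=3 product=3
t=8: arr=0 -> substrate=3 bound=3 product=6
t=9: arr=0 -> substrate=3 bound=3 product=6
t=10: arr=1 -> substrate=4 bound=3 product=6
t=11: arr=1 -> substrate=5 bound=3 product=6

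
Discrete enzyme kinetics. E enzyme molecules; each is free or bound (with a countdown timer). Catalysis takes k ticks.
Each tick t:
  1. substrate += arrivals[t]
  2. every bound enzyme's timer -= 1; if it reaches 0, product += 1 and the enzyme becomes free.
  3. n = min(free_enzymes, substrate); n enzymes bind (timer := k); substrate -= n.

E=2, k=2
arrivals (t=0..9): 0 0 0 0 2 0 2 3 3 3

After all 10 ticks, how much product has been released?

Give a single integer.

Answer: 4

Derivation:
t=0: arr=0 -> substrate=0 bound=0 product=0
t=1: arr=0 -> substrate=0 bound=0 product=0
t=2: arr=0 -> substrate=0 bound=0 product=0
t=3: arr=0 -> substrate=0 bound=0 product=0
t=4: arr=2 -> substrate=0 bound=2 product=0
t=5: arr=0 -> substrate=0 bound=2 product=0
t=6: arr=2 -> substrate=0 bound=2 product=2
t=7: arr=3 -> substrate=3 bound=2 product=2
t=8: arr=3 -> substrate=4 bound=2 product=4
t=9: arr=3 -> substrate=7 bound=2 product=4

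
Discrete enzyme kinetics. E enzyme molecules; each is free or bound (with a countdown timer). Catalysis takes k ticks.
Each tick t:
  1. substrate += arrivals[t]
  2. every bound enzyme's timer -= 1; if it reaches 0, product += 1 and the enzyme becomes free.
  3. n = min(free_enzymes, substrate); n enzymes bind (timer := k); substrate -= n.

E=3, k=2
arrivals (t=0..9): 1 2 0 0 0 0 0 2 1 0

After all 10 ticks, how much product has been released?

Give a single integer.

t=0: arr=1 -> substrate=0 bound=1 product=0
t=1: arr=2 -> substrate=0 bound=3 product=0
t=2: arr=0 -> substrate=0 bound=2 product=1
t=3: arr=0 -> substrate=0 bound=0 product=3
t=4: arr=0 -> substrate=0 bound=0 product=3
t=5: arr=0 -> substrate=0 bound=0 product=3
t=6: arr=0 -> substrate=0 bound=0 product=3
t=7: arr=2 -> substrate=0 bound=2 product=3
t=8: arr=1 -> substrate=0 bound=3 product=3
t=9: arr=0 -> substrate=0 bound=1 product=5

Answer: 5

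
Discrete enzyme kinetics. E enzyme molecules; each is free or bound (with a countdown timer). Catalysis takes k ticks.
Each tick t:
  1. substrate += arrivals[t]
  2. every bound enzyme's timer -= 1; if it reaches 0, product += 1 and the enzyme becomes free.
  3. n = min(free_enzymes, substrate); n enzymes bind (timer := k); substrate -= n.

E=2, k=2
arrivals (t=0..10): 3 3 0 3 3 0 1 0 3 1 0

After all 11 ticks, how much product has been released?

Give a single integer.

Answer: 10

Derivation:
t=0: arr=3 -> substrate=1 bound=2 product=0
t=1: arr=3 -> substrate=4 bound=2 product=0
t=2: arr=0 -> substrate=2 bound=2 product=2
t=3: arr=3 -> substrate=5 bound=2 product=2
t=4: arr=3 -> substrate=6 bound=2 product=4
t=5: arr=0 -> substrate=6 bound=2 product=4
t=6: arr=1 -> substrate=5 bound=2 product=6
t=7: arr=0 -> substrate=5 bound=2 product=6
t=8: arr=3 -> substrate=6 bound=2 product=8
t=9: arr=1 -> substrate=7 bound=2 product=8
t=10: arr=0 -> substrate=5 bound=2 product=10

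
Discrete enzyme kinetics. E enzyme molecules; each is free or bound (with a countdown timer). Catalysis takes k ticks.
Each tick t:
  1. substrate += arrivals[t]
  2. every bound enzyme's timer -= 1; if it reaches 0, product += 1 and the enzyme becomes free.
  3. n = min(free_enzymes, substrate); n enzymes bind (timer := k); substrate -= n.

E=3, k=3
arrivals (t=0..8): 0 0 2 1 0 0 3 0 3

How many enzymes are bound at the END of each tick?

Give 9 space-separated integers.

Answer: 0 0 2 3 3 1 3 3 3

Derivation:
t=0: arr=0 -> substrate=0 bound=0 product=0
t=1: arr=0 -> substrate=0 bound=0 product=0
t=2: arr=2 -> substrate=0 bound=2 product=0
t=3: arr=1 -> substrate=0 bound=3 product=0
t=4: arr=0 -> substrate=0 bound=3 product=0
t=5: arr=0 -> substrate=0 bound=1 product=2
t=6: arr=3 -> substrate=0 bound=3 product=3
t=7: arr=0 -> substrate=0 bound=3 product=3
t=8: arr=3 -> substrate=3 bound=3 product=3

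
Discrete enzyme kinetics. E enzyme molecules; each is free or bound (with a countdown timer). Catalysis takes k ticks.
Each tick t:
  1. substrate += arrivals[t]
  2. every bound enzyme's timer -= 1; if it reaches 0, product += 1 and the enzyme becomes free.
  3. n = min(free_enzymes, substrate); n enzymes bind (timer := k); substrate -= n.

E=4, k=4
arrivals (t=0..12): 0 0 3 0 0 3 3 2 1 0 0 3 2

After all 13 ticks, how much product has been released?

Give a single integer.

Answer: 7

Derivation:
t=0: arr=0 -> substrate=0 bound=0 product=0
t=1: arr=0 -> substrate=0 bound=0 product=0
t=2: arr=3 -> substrate=0 bound=3 product=0
t=3: arr=0 -> substrate=0 bound=3 product=0
t=4: arr=0 -> substrate=0 bound=3 product=0
t=5: arr=3 -> substrate=2 bound=4 product=0
t=6: arr=3 -> substrate=2 bound=4 product=3
t=7: arr=2 -> substrate=4 bound=4 product=3
t=8: arr=1 -> substrate=5 bound=4 product=3
t=9: arr=0 -> substrate=4 bound=4 product=4
t=10: arr=0 -> substrate=1 bound=4 product=7
t=11: arr=3 -> substrate=4 bound=4 product=7
t=12: arr=2 -> substrate=6 bound=4 product=7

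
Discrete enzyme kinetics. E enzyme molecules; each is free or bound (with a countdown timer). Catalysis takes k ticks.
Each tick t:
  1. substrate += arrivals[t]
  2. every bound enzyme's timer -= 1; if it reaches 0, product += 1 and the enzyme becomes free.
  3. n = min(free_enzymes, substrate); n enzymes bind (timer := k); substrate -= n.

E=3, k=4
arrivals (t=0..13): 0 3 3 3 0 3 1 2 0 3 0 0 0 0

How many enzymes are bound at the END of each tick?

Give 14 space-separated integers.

Answer: 0 3 3 3 3 3 3 3 3 3 3 3 3 3

Derivation:
t=0: arr=0 -> substrate=0 bound=0 product=0
t=1: arr=3 -> substrate=0 bound=3 product=0
t=2: arr=3 -> substrate=3 bound=3 product=0
t=3: arr=3 -> substrate=6 bound=3 product=0
t=4: arr=0 -> substrate=6 bound=3 product=0
t=5: arr=3 -> substrate=6 bound=3 product=3
t=6: arr=1 -> substrate=7 bound=3 product=3
t=7: arr=2 -> substrate=9 bound=3 product=3
t=8: arr=0 -> substrate=9 bound=3 product=3
t=9: arr=3 -> substrate=9 bound=3 product=6
t=10: arr=0 -> substrate=9 bound=3 product=6
t=11: arr=0 -> substrate=9 bound=3 product=6
t=12: arr=0 -> substrate=9 bound=3 product=6
t=13: arr=0 -> substrate=6 bound=3 product=9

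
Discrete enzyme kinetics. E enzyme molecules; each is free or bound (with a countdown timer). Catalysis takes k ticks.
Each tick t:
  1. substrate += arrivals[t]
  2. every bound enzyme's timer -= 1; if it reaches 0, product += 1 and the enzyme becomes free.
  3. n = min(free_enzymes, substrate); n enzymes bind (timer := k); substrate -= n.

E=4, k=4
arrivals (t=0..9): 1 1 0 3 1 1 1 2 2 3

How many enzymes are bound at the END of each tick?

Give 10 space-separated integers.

t=0: arr=1 -> substrate=0 bound=1 product=0
t=1: arr=1 -> substrate=0 bound=2 product=0
t=2: arr=0 -> substrate=0 bound=2 product=0
t=3: arr=3 -> substrate=1 bound=4 product=0
t=4: arr=1 -> substrate=1 bound=4 product=1
t=5: arr=1 -> substrate=1 bound=4 product=2
t=6: arr=1 -> substrate=2 bound=4 product=2
t=7: arr=2 -> substrate=2 bound=4 product=4
t=8: arr=2 -> substrate=3 bound=4 product=5
t=9: arr=3 -> substrate=5 bound=4 product=6

Answer: 1 2 2 4 4 4 4 4 4 4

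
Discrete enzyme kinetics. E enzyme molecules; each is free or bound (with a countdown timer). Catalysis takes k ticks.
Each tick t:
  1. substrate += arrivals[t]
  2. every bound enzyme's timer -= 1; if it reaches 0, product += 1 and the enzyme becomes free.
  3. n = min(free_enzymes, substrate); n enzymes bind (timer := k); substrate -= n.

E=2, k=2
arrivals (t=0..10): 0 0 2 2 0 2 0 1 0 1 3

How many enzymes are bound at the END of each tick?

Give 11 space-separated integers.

Answer: 0 0 2 2 2 2 2 2 1 2 2

Derivation:
t=0: arr=0 -> substrate=0 bound=0 product=0
t=1: arr=0 -> substrate=0 bound=0 product=0
t=2: arr=2 -> substrate=0 bound=2 product=0
t=3: arr=2 -> substrate=2 bound=2 product=0
t=4: arr=0 -> substrate=0 bound=2 product=2
t=5: arr=2 -> substrate=2 bound=2 product=2
t=6: arr=0 -> substrate=0 bound=2 product=4
t=7: arr=1 -> substrate=1 bound=2 product=4
t=8: arr=0 -> substrate=0 bound=1 product=6
t=9: arr=1 -> substrate=0 bound=2 product=6
t=10: arr=3 -> substrate=2 bound=2 product=7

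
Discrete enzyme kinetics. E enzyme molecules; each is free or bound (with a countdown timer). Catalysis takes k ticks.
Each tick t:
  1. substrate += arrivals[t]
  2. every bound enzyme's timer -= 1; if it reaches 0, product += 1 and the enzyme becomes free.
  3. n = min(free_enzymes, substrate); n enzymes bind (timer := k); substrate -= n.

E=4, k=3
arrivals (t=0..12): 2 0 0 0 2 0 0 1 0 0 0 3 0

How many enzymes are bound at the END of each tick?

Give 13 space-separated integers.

Answer: 2 2 2 0 2 2 2 1 1 1 0 3 3

Derivation:
t=0: arr=2 -> substrate=0 bound=2 product=0
t=1: arr=0 -> substrate=0 bound=2 product=0
t=2: arr=0 -> substrate=0 bound=2 product=0
t=3: arr=0 -> substrate=0 bound=0 product=2
t=4: arr=2 -> substrate=0 bound=2 product=2
t=5: arr=0 -> substrate=0 bound=2 product=2
t=6: arr=0 -> substrate=0 bound=2 product=2
t=7: arr=1 -> substrate=0 bound=1 product=4
t=8: arr=0 -> substrate=0 bound=1 product=4
t=9: arr=0 -> substrate=0 bound=1 product=4
t=10: arr=0 -> substrate=0 bound=0 product=5
t=11: arr=3 -> substrate=0 bound=3 product=5
t=12: arr=0 -> substrate=0 bound=3 product=5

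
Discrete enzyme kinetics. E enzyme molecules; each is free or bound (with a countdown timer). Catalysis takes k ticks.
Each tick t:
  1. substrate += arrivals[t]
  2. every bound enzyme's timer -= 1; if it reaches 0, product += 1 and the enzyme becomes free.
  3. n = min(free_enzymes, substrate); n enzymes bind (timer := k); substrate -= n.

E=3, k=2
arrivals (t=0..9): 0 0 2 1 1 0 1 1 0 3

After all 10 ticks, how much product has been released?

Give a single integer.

t=0: arr=0 -> substrate=0 bound=0 product=0
t=1: arr=0 -> substrate=0 bound=0 product=0
t=2: arr=2 -> substrate=0 bound=2 product=0
t=3: arr=1 -> substrate=0 bound=3 product=0
t=4: arr=1 -> substrate=0 bound=2 product=2
t=5: arr=0 -> substrate=0 bound=1 product=3
t=6: arr=1 -> substrate=0 bound=1 product=4
t=7: arr=1 -> substrate=0 bound=2 product=4
t=8: arr=0 -> substrate=0 bound=1 product=5
t=9: arr=3 -> substrate=0 bound=3 product=6

Answer: 6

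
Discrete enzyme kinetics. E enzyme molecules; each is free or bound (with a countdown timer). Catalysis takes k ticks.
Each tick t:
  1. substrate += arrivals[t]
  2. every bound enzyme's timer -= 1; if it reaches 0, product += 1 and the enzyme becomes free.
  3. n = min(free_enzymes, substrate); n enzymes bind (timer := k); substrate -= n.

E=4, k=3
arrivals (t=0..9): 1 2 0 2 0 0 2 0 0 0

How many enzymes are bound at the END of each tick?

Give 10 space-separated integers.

t=0: arr=1 -> substrate=0 bound=1 product=0
t=1: arr=2 -> substrate=0 bound=3 product=0
t=2: arr=0 -> substrate=0 bound=3 product=0
t=3: arr=2 -> substrate=0 bound=4 product=1
t=4: arr=0 -> substrate=0 bound=2 product=3
t=5: arr=0 -> substrate=0 bound=2 product=3
t=6: arr=2 -> substrate=0 bound=2 product=5
t=7: arr=0 -> substrate=0 bound=2 product=5
t=8: arr=0 -> substrate=0 bound=2 product=5
t=9: arr=0 -> substrate=0 bound=0 product=7

Answer: 1 3 3 4 2 2 2 2 2 0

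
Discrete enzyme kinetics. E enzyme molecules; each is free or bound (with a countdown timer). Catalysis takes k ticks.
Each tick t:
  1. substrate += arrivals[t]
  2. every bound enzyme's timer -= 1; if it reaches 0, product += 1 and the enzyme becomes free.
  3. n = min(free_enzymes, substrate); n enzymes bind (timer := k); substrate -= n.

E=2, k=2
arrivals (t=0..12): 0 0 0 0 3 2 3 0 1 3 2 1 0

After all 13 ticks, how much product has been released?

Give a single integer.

t=0: arr=0 -> substrate=0 bound=0 product=0
t=1: arr=0 -> substrate=0 bound=0 product=0
t=2: arr=0 -> substrate=0 bound=0 product=0
t=3: arr=0 -> substrate=0 bound=0 product=0
t=4: arr=3 -> substrate=1 bound=2 product=0
t=5: arr=2 -> substrate=3 bound=2 product=0
t=6: arr=3 -> substrate=4 bound=2 product=2
t=7: arr=0 -> substrate=4 bound=2 product=2
t=8: arr=1 -> substrate=3 bound=2 product=4
t=9: arr=3 -> substrate=6 bound=2 product=4
t=10: arr=2 -> substrate=6 bound=2 product=6
t=11: arr=1 -> substrate=7 bound=2 product=6
t=12: arr=0 -> substrate=5 bound=2 product=8

Answer: 8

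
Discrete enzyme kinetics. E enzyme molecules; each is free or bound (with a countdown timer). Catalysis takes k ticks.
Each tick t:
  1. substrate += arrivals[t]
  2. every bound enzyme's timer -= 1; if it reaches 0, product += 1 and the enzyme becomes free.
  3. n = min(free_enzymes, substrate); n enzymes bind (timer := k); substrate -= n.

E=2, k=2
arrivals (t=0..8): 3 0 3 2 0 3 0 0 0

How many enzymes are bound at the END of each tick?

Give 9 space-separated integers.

Answer: 2 2 2 2 2 2 2 2 2

Derivation:
t=0: arr=3 -> substrate=1 bound=2 product=0
t=1: arr=0 -> substrate=1 bound=2 product=0
t=2: arr=3 -> substrate=2 bound=2 product=2
t=3: arr=2 -> substrate=4 bound=2 product=2
t=4: arr=0 -> substrate=2 bound=2 product=4
t=5: arr=3 -> substrate=5 bound=2 product=4
t=6: arr=0 -> substrate=3 bound=2 product=6
t=7: arr=0 -> substrate=3 bound=2 product=6
t=8: arr=0 -> substrate=1 bound=2 product=8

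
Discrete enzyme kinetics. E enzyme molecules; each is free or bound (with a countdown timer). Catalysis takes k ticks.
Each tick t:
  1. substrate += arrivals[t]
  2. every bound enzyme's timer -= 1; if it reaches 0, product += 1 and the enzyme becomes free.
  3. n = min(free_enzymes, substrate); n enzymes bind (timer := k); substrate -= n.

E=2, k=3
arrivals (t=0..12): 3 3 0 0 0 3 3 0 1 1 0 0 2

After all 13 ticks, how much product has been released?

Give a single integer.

Answer: 8

Derivation:
t=0: arr=3 -> substrate=1 bound=2 product=0
t=1: arr=3 -> substrate=4 bound=2 product=0
t=2: arr=0 -> substrate=4 bound=2 product=0
t=3: arr=0 -> substrate=2 bound=2 product=2
t=4: arr=0 -> substrate=2 bound=2 product=2
t=5: arr=3 -> substrate=5 bound=2 product=2
t=6: arr=3 -> substrate=6 bound=2 product=4
t=7: arr=0 -> substrate=6 bound=2 product=4
t=8: arr=1 -> substrate=7 bound=2 product=4
t=9: arr=1 -> substrate=6 bound=2 product=6
t=10: arr=0 -> substrate=6 bound=2 product=6
t=11: arr=0 -> substrate=6 bound=2 product=6
t=12: arr=2 -> substrate=6 bound=2 product=8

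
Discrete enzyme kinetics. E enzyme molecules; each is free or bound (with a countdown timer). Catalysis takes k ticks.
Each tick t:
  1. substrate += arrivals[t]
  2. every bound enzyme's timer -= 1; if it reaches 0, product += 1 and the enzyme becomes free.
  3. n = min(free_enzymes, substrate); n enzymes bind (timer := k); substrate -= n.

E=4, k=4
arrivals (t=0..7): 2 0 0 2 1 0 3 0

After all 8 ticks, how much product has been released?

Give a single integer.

Answer: 4

Derivation:
t=0: arr=2 -> substrate=0 bound=2 product=0
t=1: arr=0 -> substrate=0 bound=2 product=0
t=2: arr=0 -> substrate=0 bound=2 product=0
t=3: arr=2 -> substrate=0 bound=4 product=0
t=4: arr=1 -> substrate=0 bound=3 product=2
t=5: arr=0 -> substrate=0 bound=3 product=2
t=6: arr=3 -> substrate=2 bound=4 product=2
t=7: arr=0 -> substrate=0 bound=4 product=4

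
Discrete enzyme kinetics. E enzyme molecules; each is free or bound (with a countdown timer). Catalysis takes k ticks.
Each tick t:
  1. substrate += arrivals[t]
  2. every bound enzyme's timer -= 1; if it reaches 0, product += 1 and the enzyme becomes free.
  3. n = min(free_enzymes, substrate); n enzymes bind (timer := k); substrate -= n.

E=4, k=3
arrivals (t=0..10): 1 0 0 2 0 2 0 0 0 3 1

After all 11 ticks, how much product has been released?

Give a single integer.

Answer: 5

Derivation:
t=0: arr=1 -> substrate=0 bound=1 product=0
t=1: arr=0 -> substrate=0 bound=1 product=0
t=2: arr=0 -> substrate=0 bound=1 product=0
t=3: arr=2 -> substrate=0 bound=2 product=1
t=4: arr=0 -> substrate=0 bound=2 product=1
t=5: arr=2 -> substrate=0 bound=4 product=1
t=6: arr=0 -> substrate=0 bound=2 product=3
t=7: arr=0 -> substrate=0 bound=2 product=3
t=8: arr=0 -> substrate=0 bound=0 product=5
t=9: arr=3 -> substrate=0 bound=3 product=5
t=10: arr=1 -> substrate=0 bound=4 product=5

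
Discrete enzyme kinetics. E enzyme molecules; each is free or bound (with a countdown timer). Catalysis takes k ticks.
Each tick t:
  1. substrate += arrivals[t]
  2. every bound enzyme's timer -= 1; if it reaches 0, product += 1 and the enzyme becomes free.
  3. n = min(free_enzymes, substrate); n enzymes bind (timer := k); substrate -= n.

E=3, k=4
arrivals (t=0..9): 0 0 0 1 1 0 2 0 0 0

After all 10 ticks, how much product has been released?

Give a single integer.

Answer: 2

Derivation:
t=0: arr=0 -> substrate=0 bound=0 product=0
t=1: arr=0 -> substrate=0 bound=0 product=0
t=2: arr=0 -> substrate=0 bound=0 product=0
t=3: arr=1 -> substrate=0 bound=1 product=0
t=4: arr=1 -> substrate=0 bound=2 product=0
t=5: arr=0 -> substrate=0 bound=2 product=0
t=6: arr=2 -> substrate=1 bound=3 product=0
t=7: arr=0 -> substrate=0 bound=3 product=1
t=8: arr=0 -> substrate=0 bound=2 product=2
t=9: arr=0 -> substrate=0 bound=2 product=2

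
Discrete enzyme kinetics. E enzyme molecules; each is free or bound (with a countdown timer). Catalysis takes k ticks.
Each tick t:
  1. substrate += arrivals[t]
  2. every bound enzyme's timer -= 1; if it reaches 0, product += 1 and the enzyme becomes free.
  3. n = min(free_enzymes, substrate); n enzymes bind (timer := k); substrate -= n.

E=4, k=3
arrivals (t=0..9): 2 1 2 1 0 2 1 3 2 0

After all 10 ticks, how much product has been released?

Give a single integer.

Answer: 9

Derivation:
t=0: arr=2 -> substrate=0 bound=2 product=0
t=1: arr=1 -> substrate=0 bound=3 product=0
t=2: arr=2 -> substrate=1 bound=4 product=0
t=3: arr=1 -> substrate=0 bound=4 product=2
t=4: arr=0 -> substrate=0 bound=3 product=3
t=5: arr=2 -> substrate=0 bound=4 product=4
t=6: arr=1 -> substrate=0 bound=3 product=6
t=7: arr=3 -> substrate=2 bound=4 product=6
t=8: arr=2 -> substrate=2 bound=4 product=8
t=9: arr=0 -> substrate=1 bound=4 product=9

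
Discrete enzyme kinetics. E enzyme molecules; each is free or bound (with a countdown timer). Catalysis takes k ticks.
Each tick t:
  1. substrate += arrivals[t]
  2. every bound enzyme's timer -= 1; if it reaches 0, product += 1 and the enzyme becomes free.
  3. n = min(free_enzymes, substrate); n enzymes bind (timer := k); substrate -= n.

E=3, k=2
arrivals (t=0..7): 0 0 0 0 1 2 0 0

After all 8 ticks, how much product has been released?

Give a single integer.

t=0: arr=0 -> substrate=0 bound=0 product=0
t=1: arr=0 -> substrate=0 bound=0 product=0
t=2: arr=0 -> substrate=0 bound=0 product=0
t=3: arr=0 -> substrate=0 bound=0 product=0
t=4: arr=1 -> substrate=0 bound=1 product=0
t=5: arr=2 -> substrate=0 bound=3 product=0
t=6: arr=0 -> substrate=0 bound=2 product=1
t=7: arr=0 -> substrate=0 bound=0 product=3

Answer: 3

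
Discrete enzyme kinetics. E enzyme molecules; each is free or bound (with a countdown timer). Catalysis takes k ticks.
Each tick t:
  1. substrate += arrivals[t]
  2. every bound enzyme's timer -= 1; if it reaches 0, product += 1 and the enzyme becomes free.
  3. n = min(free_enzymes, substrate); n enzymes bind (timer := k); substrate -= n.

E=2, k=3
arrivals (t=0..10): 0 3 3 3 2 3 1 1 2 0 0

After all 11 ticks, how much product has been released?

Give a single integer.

t=0: arr=0 -> substrate=0 bound=0 product=0
t=1: arr=3 -> substrate=1 bound=2 product=0
t=2: arr=3 -> substrate=4 bound=2 product=0
t=3: arr=3 -> substrate=7 bound=2 product=0
t=4: arr=2 -> substrate=7 bound=2 product=2
t=5: arr=3 -> substrate=10 bound=2 product=2
t=6: arr=1 -> substrate=11 bound=2 product=2
t=7: arr=1 -> substrate=10 bound=2 product=4
t=8: arr=2 -> substrate=12 bound=2 product=4
t=9: arr=0 -> substrate=12 bound=2 product=4
t=10: arr=0 -> substrate=10 bound=2 product=6

Answer: 6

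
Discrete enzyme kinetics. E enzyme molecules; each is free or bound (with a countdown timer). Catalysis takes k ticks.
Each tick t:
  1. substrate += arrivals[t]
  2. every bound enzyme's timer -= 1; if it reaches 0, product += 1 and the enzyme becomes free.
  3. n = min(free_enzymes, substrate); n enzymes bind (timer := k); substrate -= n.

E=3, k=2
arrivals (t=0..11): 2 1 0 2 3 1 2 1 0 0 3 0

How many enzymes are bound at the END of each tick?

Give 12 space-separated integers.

Answer: 2 3 1 2 3 3 3 3 3 1 3 3

Derivation:
t=0: arr=2 -> substrate=0 bound=2 product=0
t=1: arr=1 -> substrate=0 bound=3 product=0
t=2: arr=0 -> substrate=0 bound=1 product=2
t=3: arr=2 -> substrate=0 bound=2 product=3
t=4: arr=3 -> substrate=2 bound=3 product=3
t=5: arr=1 -> substrate=1 bound=3 product=5
t=6: arr=2 -> substrate=2 bound=3 product=6
t=7: arr=1 -> substrate=1 bound=3 product=8
t=8: arr=0 -> substrate=0 bound=3 product=9
t=9: arr=0 -> substrate=0 bound=1 product=11
t=10: arr=3 -> substrate=0 bound=3 product=12
t=11: arr=0 -> substrate=0 bound=3 product=12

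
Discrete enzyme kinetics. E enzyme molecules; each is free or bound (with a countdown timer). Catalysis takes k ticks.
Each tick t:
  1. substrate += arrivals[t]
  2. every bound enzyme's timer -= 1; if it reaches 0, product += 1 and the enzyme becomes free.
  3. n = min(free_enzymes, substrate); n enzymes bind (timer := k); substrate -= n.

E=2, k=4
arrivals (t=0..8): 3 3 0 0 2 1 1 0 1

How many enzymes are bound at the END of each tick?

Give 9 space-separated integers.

t=0: arr=3 -> substrate=1 bound=2 product=0
t=1: arr=3 -> substrate=4 bound=2 product=0
t=2: arr=0 -> substrate=4 bound=2 product=0
t=3: arr=0 -> substrate=4 bound=2 product=0
t=4: arr=2 -> substrate=4 bound=2 product=2
t=5: arr=1 -> substrate=5 bound=2 product=2
t=6: arr=1 -> substrate=6 bound=2 product=2
t=7: arr=0 -> substrate=6 bound=2 product=2
t=8: arr=1 -> substrate=5 bound=2 product=4

Answer: 2 2 2 2 2 2 2 2 2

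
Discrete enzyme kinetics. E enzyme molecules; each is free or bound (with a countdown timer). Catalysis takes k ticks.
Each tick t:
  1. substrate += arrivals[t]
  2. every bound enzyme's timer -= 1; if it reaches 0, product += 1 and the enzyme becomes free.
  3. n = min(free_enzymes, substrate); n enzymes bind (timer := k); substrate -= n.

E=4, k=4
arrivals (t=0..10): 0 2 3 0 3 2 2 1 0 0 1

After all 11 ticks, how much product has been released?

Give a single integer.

Answer: 8

Derivation:
t=0: arr=0 -> substrate=0 bound=0 product=0
t=1: arr=2 -> substrate=0 bound=2 product=0
t=2: arr=3 -> substrate=1 bound=4 product=0
t=3: arr=0 -> substrate=1 bound=4 product=0
t=4: arr=3 -> substrate=4 bound=4 product=0
t=5: arr=2 -> substrate=4 bound=4 product=2
t=6: arr=2 -> substrate=4 bound=4 product=4
t=7: arr=1 -> substrate=5 bound=4 product=4
t=8: arr=0 -> substrate=5 bound=4 product=4
t=9: arr=0 -> substrate=3 bound=4 product=6
t=10: arr=1 -> substrate=2 bound=4 product=8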